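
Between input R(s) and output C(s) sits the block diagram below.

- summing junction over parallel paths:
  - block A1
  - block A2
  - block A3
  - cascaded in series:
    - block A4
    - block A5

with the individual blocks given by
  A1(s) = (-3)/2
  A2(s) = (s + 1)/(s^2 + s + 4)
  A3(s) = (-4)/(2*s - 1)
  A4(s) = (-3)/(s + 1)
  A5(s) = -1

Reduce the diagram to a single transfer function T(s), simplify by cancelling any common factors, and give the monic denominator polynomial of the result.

Step 1 - cascade A4, A5: 3/(s + 1)
Step 2 - add A1, A2, A3, (A4*A5) (parallel): (-6*s^4 - s^3 - 28*s^2 - 7*s - 46)/(4*s^4 + 6*s^3 + 16*s^2 + 6*s - 8)
Step 2 gives the fully reduced T(s), with no common factor left to cancel. The denominator's leading coefficient is 4, so divide each of its coefficients by 4 to get the monic form.

Therefore the answer is s^4 + 3*s^3/2 + 4*s^2 + 3*s/2 - 2.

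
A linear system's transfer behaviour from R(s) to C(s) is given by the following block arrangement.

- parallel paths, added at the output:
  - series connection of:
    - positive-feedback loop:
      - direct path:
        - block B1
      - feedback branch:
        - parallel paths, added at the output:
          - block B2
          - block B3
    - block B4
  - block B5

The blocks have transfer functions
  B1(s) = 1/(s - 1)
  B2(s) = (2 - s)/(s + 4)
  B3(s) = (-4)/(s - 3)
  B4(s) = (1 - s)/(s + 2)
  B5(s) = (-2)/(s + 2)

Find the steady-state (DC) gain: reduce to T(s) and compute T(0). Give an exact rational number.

Step 1: add B2, B3 (parallel) = (-s^2 + s - 22)/(s^2 + s - 12)
Step 2: reduce the feedback loop with forward B1 and return (B2+B3) = (s^2 + s - 12)/(s^3 + s^2 - 14*s + 34)
Step 3: combine [B1/(1-B1*(B2+B3))], B4 in series = (-s^3 + 13*s - 12)/(s^4 + 3*s^3 - 12*s^2 + 6*s + 68)
Step 4: add ([B1/(1-B1*(B2+B3))]*B4), B5 (parallel) = (-3*s^3 - 2*s^2 + 41*s - 80)/(s^4 + 3*s^3 - 12*s^2 + 6*s + 68)
Step 4 gives the overall T(s). Then T(0) = -80/68 = -20/17.

Final answer: -20/17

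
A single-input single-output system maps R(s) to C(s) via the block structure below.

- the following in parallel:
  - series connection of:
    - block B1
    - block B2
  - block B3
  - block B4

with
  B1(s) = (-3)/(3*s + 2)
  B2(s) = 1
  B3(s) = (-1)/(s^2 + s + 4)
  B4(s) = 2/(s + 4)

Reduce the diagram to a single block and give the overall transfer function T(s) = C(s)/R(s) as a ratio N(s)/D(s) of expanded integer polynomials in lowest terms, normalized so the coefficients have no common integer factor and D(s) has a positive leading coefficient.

Step 1. series reduction of B1, B2 -> (-3)/(3*s + 2)
Step 2. sum the parallel branches (B1*B2), B3, B4 - this is the overall T(s), already in the required normalized form

Hence the answer: (3*s^3 - 8*s^2 - 10*s - 40)/(3*s^4 + 17*s^3 + 34*s^2 + 64*s + 32)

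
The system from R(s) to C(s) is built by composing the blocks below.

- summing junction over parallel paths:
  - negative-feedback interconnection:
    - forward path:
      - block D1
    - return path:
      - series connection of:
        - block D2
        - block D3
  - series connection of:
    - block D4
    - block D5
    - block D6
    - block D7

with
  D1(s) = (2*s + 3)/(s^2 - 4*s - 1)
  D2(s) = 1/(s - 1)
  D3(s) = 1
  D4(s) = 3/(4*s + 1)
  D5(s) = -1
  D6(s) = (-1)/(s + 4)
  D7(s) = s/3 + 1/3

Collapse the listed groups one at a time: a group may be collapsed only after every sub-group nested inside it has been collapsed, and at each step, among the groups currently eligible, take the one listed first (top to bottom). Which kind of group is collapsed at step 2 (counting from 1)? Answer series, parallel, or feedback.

Step 1. series reduction of D2, D3
Step 2. close the feedback loop around D1, (D2*D3)
Step 3. multiply D4, D5, D6, D7 (series)
Step 4. sum the parallel branches [D1/(1+D1*(D2*D3))], (D4*D5*D6*D7)
Step 2 collapses a feedback group.

Final answer: feedback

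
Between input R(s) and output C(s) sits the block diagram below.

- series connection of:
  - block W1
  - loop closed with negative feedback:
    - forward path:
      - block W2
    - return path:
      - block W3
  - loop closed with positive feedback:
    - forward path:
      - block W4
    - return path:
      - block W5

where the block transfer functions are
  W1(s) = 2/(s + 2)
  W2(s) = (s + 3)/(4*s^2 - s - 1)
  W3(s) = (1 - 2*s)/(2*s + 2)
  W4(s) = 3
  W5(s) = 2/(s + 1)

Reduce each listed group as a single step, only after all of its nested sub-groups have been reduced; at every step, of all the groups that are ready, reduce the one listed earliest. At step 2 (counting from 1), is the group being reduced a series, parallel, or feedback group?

1. close the feedback loop around W2, W3
2. reduce the feedback loop with forward W4 and return W5
3. multiply W1, [W2/(1+W2*W3)], [W4/(1-W4*W5)] (series)
At step 2 the group reduced is feedback.

Therefore the answer is feedback.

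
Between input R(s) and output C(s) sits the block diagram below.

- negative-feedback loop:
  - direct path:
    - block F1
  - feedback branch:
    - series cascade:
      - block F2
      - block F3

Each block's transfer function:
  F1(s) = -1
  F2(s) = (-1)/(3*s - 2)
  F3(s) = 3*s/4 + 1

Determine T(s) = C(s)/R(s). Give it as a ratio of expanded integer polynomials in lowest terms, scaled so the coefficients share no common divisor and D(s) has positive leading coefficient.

The answer is (8 - 12*s)/(15*s - 4).

Reasoning:
(1) multiply F2, F3 (series) = (-3*s - 4)/(12*s - 8)
(2) collapse the loop (F1 forward, (F2*F3) return): this yields T(s), and no further normalization is needed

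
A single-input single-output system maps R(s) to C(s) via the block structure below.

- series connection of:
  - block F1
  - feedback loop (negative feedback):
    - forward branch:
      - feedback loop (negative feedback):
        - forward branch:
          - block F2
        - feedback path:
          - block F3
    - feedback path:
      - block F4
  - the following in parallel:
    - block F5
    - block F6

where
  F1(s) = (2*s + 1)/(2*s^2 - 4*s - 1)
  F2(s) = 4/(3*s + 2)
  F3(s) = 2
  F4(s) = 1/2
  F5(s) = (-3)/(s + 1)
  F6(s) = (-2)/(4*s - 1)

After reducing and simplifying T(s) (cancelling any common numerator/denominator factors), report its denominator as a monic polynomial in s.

1. collapse the loop (F2 forward, F3 return) = 4/(3*s + 10)
2. reduce the feedback loop with forward [F2/(1+F2*F3)] and return F4 = 4/(3*s + 12)
3. combine F5, F6 in parallel = (1 - 14*s)/(4*s^2 + 3*s - 1)
4. multiply F1, [[F2/(1+F2*F3)]/(1+[F2/(1+F2*F3)]*F4)], (F5+F6) (series) = (-112*s^2 - 48*s + 4)/(24*s^5 + 66*s^4 - 174*s^3 - 213*s^2 + 15*s + 12)
That last expression is T(s), already simplified. Scaling its denominator by 1/24 (the reciprocal of the leading coefficient) yields the monic denominator.

Final answer: s^5 + 11*s^4/4 - 29*s^3/4 - 71*s^2/8 + 5*s/8 + 1/2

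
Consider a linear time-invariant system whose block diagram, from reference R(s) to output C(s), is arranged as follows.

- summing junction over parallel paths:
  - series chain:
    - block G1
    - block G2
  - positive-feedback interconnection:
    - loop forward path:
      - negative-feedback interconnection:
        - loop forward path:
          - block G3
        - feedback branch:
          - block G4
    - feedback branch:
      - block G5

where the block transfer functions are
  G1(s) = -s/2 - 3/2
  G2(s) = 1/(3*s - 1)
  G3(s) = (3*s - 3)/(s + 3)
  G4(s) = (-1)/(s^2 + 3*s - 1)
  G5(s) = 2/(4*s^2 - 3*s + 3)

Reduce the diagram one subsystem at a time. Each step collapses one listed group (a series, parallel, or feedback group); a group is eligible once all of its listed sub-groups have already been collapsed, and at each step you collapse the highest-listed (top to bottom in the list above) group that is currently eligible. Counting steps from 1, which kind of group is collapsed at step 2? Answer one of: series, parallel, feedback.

1. multiply G1, G2 (series)
2. reduce the feedback loop with forward G3 and return G4
3. collapse the loop ([G3/(1+G3*G4)] forward, G5 return)
4. add (G1*G2), [[G3/(1+G3*G4)]/(1-[G3/(1+G3*G4)]*G5)] (parallel)
The group at step 2 is a feedback group.

Hence the answer: feedback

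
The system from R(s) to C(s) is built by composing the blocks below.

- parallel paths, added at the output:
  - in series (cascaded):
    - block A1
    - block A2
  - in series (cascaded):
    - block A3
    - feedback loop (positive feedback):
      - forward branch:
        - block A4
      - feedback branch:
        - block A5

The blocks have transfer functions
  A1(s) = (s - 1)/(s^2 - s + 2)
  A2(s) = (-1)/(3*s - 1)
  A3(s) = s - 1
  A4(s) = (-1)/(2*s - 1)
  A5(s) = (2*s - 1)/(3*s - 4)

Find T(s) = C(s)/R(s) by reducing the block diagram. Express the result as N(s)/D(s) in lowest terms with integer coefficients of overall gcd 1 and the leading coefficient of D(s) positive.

Answer: (-9*s^4 + 24*s^3 - 43*s^2 + 43*s - 11)/(18*s^4 - 33*s^3 + 54*s^2 - 33*s + 6)

Working:
Step 1 - cascade A1, A2; result (1 - s)/(3*s^3 - 4*s^2 + 7*s - 2)
Step 2 - collapse the loop (A4 forward, A5 return); result (4 - 3*s)/(6*s^2 - 9*s + 3)
Step 3 - reduce the series chain A3, [A4/(1-A4*A5)]; result (4 - 3*s)/(6*s - 3)
Step 4 - parallel reduction of (A1*A2), (A3*[A4/(1-A4*A5)]), giving the overall T(s)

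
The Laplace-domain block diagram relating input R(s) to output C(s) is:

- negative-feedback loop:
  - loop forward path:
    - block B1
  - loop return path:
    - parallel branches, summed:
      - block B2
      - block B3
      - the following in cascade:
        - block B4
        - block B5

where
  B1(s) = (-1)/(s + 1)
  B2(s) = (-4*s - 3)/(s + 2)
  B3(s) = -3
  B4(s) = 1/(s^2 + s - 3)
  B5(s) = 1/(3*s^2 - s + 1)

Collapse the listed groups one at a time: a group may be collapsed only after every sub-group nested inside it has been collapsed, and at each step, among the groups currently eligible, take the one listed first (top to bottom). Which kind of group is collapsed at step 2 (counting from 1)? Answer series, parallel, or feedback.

Answer: parallel

Working:
Step 1. reduce the series chain B4, B5
Step 2. sum the parallel branches B2, B3, (B4*B5)
Step 3. feedback reduction of B1, (B2+B3+(B4*B5))
So the answer for step 2 is parallel.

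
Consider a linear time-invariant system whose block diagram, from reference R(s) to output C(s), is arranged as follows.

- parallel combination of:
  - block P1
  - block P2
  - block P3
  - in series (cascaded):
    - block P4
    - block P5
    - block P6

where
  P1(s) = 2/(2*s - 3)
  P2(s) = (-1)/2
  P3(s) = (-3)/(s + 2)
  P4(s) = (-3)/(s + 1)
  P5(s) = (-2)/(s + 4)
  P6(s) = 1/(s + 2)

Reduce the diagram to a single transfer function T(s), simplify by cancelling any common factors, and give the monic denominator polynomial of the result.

[1] combine P4, P5, P6 in series -> 6/(s^3 + 7*s^2 + 14*s + 8)
[2] add P1, P2, P3, (P4*P5*P6) (parallel) -> (-2*s^4 - 19*s^3 - 21*s^2 + 148*s + 92)/(4*s^4 + 22*s^3 + 14*s^2 - 52*s - 48)
That last expression is T(s), already simplified. Scaling its denominator by 1/4 (the reciprocal of the leading coefficient) yields the monic denominator.

Final answer: s^4 + 11*s^3/2 + 7*s^2/2 - 13*s - 12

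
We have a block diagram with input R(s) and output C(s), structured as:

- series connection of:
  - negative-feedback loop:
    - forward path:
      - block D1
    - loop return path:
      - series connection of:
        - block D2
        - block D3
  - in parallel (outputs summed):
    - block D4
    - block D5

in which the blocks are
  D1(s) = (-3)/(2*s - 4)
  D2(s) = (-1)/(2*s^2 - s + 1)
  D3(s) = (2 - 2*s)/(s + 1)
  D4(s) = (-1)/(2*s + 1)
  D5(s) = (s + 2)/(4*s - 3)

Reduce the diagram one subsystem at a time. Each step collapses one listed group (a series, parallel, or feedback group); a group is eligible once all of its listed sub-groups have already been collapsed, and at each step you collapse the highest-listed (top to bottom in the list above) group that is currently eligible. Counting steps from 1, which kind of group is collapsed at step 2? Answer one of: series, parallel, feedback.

Step 1. reduce the series chain D2, D3
Step 2. collapse the loop (D1 forward, (D2*D3) return)
Step 3. reduce the parallel group D4, D5
Step 4. multiply [D1/(1+D1*(D2*D3))], (D4+D5) (series)
At step 2 the group reduced is feedback.

Therefore the answer is feedback.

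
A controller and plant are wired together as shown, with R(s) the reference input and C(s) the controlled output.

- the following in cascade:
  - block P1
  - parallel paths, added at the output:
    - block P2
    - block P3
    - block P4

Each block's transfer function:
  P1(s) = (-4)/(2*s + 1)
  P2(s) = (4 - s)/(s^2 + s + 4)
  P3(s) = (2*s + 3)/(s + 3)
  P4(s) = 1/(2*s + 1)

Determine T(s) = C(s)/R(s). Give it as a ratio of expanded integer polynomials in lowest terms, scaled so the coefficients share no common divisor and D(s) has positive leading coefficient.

Reducing step by step:

Step 1 - combine P2, P3, P4 in parallel, giving (4*s^4 + 11*s^3 + 32*s^2 + 67*s + 36)/(2*s^4 + 9*s^3 + 18*s^2 + 31*s + 12)
Step 2 - reduce the series chain P1, (P2+P3+P4); the result is T(s) itself (integer coefficients, no common factor, positive leading denominator coefficient)

Answer: (-16*s^4 - 44*s^3 - 128*s^2 - 268*s - 144)/(4*s^5 + 20*s^4 + 45*s^3 + 80*s^2 + 55*s + 12)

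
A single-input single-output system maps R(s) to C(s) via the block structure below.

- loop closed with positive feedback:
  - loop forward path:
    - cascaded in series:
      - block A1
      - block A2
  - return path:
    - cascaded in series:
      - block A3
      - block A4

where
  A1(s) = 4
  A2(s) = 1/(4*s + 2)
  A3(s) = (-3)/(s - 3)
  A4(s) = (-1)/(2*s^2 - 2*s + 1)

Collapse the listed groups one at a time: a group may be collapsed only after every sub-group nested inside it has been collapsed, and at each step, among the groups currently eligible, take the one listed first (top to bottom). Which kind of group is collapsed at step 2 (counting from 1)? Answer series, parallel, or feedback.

Step 1. combine A1, A2 in series
Step 2. cascade A3, A4
Step 3. collapse the loop ((A1*A2) forward, (A3*A4) return)
Step 2: series.

Therefore the answer is series.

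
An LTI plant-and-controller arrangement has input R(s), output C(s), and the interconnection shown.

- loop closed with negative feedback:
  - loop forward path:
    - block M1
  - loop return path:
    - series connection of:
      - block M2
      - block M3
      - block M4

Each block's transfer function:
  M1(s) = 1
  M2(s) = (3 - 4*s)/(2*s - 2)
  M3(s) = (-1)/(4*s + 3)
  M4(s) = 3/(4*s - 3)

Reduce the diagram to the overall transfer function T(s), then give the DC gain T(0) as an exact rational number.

The answer is 2.

Reasoning:
(1) multiply M2, M3, M4 (series): 3/(8*s^2 - 2*s - 6)
(2) collapse the loop (M1 forward, (M2*M3*M4) return): (8*s^2 - 2*s - 6)/(8*s^2 - 2*s - 3)
That last expression is T(s); at s = 0 only the constant terms survive, so T(0) = -6/(-3) = 2.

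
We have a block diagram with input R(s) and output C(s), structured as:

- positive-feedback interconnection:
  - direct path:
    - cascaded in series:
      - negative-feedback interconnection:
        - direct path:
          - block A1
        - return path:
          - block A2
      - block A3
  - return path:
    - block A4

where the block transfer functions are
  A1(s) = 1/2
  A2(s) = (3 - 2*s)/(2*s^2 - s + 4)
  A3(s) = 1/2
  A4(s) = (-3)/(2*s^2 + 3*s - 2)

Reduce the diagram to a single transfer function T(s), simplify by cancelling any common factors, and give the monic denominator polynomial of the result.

First reduce the diagram to T(s).

Step 1. reduce the feedback loop with forward A1 and return A2; result (2*s^2 - s + 4)/(4*s^2 - 4*s + 11)
Step 2. reduce the series chain [A1/(1+A1*A2)], A3; result (2*s^2 - s + 4)/(8*s^2 - 8*s + 22)
Step 3. reduce the feedback loop with forward ([A1/(1+A1*A2)]*A3) and return A4; result (4*s^4 + 4*s^3 + s^2 + 14*s - 8)/(16*s^4 + 8*s^3 + 10*s^2 + 79*s - 32)
No further cancellation is possible in the step-3 result, so that is T(s). Its denominator becomes monic after dividing by the leading coefficient 16.

Answer: s^4 + s^3/2 + 5*s^2/8 + 79*s/16 - 2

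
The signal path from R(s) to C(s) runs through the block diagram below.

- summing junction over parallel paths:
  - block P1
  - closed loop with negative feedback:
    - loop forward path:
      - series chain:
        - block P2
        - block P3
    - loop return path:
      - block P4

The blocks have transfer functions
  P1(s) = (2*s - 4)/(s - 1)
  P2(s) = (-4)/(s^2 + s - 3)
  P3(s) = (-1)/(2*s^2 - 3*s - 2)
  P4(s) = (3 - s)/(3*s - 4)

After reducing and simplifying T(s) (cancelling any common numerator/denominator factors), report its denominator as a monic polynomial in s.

The answer is s^6 - 17*s^5/6 - 3*s^4 + 47*s^3/3 - 79*s^2/6 + s/3 + 2.

Reasoning:
1. cascade P2, P3 gives 4/(2*s^4 - s^3 - 11*s^2 + 7*s + 6)
2. close the feedback loop around (P2*P3), P4 gives (12*s - 16)/(6*s^5 - 11*s^4 - 29*s^3 + 65*s^2 - 14*s - 12)
3. combine P1, [(P2*P3)/(1+(P2*P3)*P4)] in parallel gives (12*s^6 - 46*s^5 - 14*s^4 + 246*s^3 - 276*s^2 + 4*s + 64)/(6*s^6 - 17*s^5 - 18*s^4 + 94*s^3 - 79*s^2 + 2*s + 12)
No further cancellation is possible in the step-3 result, so that is T(s). Its denominator becomes monic after dividing by the leading coefficient 6.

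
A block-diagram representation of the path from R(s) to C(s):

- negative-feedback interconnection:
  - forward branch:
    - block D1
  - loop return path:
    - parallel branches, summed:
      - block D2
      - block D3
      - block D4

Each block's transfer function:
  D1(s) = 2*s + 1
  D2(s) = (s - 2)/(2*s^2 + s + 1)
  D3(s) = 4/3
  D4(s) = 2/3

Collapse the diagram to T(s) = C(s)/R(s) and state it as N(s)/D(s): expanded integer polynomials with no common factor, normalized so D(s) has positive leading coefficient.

1. sum the parallel branches D2, D3, D4, giving (4*s^2 + 3*s)/(2*s^2 + s + 1)
2. feedback reduction of D1, (D2+D3+D4) - this is the overall T(s), already in the required normalized form

Answer: (4*s^3 + 4*s^2 + 3*s + 1)/(8*s^3 + 12*s^2 + 4*s + 1)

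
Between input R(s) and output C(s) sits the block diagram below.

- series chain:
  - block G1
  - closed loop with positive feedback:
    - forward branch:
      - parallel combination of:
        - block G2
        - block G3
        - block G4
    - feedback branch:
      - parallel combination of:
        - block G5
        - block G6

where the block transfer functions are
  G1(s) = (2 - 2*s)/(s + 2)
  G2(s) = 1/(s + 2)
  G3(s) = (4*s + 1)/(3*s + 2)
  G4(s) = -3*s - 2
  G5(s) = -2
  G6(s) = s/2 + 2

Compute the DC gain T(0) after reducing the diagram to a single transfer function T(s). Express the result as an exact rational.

Step 1: combine G2, G3, G4 in parallel: (-9*s^3 - 26*s^2 - 16*s - 4)/(3*s^2 + 8*s + 4)
Step 2: sum the parallel branches G5, G6: s/2
Step 3: close the feedback loop around (G2+G3+G4), (G5+G6): (-18*s^3 - 52*s^2 - 32*s - 8)/(9*s^4 + 26*s^3 + 22*s^2 + 20*s + 8)
Step 4: combine G1, [(G2+G3+G4)/(1-(G2+G3+G4)*(G5+G6))] in series: (36*s^4 + 68*s^3 - 40*s^2 - 48*s - 16)/(9*s^5 + 44*s^4 + 74*s^3 + 64*s^2 + 48*s + 16)
The step-4 result is T(s). Setting s = 0: T(0) = -16/16 = -1.

Answer: -1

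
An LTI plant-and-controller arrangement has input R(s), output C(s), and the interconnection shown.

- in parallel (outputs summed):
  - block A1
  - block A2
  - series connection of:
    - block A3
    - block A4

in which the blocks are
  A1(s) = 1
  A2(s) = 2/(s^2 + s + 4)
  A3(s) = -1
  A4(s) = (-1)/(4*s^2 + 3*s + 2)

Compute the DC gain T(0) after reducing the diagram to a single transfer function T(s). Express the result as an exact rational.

Step 1. multiply A3, A4 (series): 1/(4*s^2 + 3*s + 2)
Step 2. sum the parallel branches A1, A2, (A3*A4): (4*s^4 + 7*s^3 + 30*s^2 + 21*s + 16)/(4*s^4 + 7*s^3 + 21*s^2 + 14*s + 8)
The step-2 result is T(s). Setting s = 0: T(0) = 16/8 = 2.

Final answer: 2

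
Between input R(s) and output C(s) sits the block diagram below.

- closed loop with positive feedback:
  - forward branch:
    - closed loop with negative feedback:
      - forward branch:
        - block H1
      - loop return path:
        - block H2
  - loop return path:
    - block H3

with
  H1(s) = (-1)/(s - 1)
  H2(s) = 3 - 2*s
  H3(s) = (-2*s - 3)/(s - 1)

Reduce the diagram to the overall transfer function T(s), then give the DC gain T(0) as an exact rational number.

Step 1: reduce the feedback loop with forward H1 and return H2 -> (-1)/(3*s - 4)
Step 2: close the feedback loop around [H1/(1+H1*H2)], H3 -> (1 - s)/(3*s^2 - 9*s + 1)
DC gain: substitute s = 0 into T(s) from step 2: T(0) = 1/1 = 1.

Answer: 1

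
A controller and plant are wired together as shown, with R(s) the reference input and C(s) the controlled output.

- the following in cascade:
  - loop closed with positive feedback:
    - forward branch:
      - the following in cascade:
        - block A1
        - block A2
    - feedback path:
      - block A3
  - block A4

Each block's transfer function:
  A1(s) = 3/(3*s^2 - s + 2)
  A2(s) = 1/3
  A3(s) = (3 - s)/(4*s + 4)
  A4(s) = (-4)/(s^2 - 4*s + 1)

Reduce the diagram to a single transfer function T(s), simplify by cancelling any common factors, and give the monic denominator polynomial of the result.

Step 1 - reduce the series chain A1, A2 gives 1/(3*s^2 - s + 2)
Step 2 - apply the feedback formula to (A1*A2), A3 gives (4*s + 4)/(12*s^3 + 8*s^2 + 5*s + 5)
Step 3 - multiply [(A1*A2)/(1-(A1*A2)*A3)], A4 (series) gives (-16*s - 16)/(12*s^5 - 40*s^4 - 15*s^3 - 7*s^2 - 15*s + 5)
No further cancellation is possible in the step-3 result, so that is T(s). Its denominator becomes monic after dividing by the leading coefficient 12.

Hence the answer: s^5 - 10*s^4/3 - 5*s^3/4 - 7*s^2/12 - 5*s/4 + 5/12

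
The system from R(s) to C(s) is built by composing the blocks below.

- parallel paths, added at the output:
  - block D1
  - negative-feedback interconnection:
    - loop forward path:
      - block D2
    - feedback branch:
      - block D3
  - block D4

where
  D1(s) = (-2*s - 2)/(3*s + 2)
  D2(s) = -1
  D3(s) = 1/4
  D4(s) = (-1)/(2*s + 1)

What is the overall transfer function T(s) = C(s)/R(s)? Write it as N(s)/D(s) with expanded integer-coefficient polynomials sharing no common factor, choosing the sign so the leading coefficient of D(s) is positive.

Answer: (-36*s^2 - 55*s - 20)/(18*s^2 + 21*s + 6)

Working:
Step 1 - apply the feedback formula to D2, D3, giving (-4)/3
Step 2 - sum the parallel branches D1, [D2/(1+D2*D3)], D4 - this is the overall T(s), already in the required normalized form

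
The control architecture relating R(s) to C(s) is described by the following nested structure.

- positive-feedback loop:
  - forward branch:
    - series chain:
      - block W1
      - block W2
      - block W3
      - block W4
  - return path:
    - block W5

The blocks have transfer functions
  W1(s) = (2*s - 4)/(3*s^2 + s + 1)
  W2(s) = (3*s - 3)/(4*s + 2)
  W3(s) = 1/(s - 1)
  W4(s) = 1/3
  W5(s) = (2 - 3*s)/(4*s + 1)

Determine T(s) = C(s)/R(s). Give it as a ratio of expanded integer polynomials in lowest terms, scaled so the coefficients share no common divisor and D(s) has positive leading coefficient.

1. cascade W1, W2, W3, W4; result (s - 2)/(6*s^3 + 5*s^2 + 3*s + 1)
2. apply the feedback formula to (W1*W2*W3*W4), W5, giving the overall T(s)

Final answer: (4*s^2 - 7*s - 2)/(24*s^4 + 26*s^3 + 20*s^2 - s + 5)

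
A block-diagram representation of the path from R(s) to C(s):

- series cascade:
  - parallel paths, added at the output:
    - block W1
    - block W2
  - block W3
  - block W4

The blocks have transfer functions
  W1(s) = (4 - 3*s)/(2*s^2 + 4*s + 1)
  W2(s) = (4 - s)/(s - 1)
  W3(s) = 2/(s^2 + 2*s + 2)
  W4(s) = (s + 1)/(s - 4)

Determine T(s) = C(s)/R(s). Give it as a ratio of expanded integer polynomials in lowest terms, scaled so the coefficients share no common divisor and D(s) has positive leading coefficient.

Answer: (-4*s^4 - 2*s^3 + 46*s^2 + 44*s)/(2*s^6 - 2*s^5 - 19*s^4 - 23*s^3 + 4*s^2 + 30*s + 8)

Working:
Step 1: sum the parallel branches W1, W2; result (-2*s^3 + s^2 + 22*s)/(2*s^3 + 2*s^2 - 3*s - 1)
Step 2: reduce the series chain (W1+W2), W3, W4, giving the overall T(s)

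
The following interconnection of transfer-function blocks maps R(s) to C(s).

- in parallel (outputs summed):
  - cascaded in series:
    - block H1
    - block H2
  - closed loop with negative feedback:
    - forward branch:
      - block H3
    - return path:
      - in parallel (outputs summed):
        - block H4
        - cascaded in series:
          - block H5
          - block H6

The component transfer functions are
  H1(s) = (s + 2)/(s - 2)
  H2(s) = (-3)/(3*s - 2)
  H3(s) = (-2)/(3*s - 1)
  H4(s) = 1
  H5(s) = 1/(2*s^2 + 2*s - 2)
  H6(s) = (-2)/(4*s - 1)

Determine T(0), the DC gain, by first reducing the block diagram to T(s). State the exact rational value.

The answer is 1/2.

Reasoning:
1. series reduction of H1, H2, giving (-3*s - 6)/(3*s^2 - 8*s + 4)
2. series reduction of H5, H6, giving (-1)/(4*s^3 + 3*s^2 - 5*s + 1)
3. sum the parallel branches H4, (H5*H6), giving (4*s^3 + 3*s^2 - 5*s)/(4*s^3 + 3*s^2 - 5*s + 1)
4. apply the feedback formula to H3, (H4+(H5*H6)), giving (-8*s^3 - 6*s^2 + 10*s - 2)/(12*s^4 - 3*s^3 - 24*s^2 + 18*s - 1)
5. combine (H1*H2), [H3/(1+H3*(H4+(H5*H6)))] in parallel, giving (-60*s^5 - 17*s^4 + 136*s^3 - 20*s^2 - 49*s - 2)/(36*s^6 - 105*s^5 + 234*s^3 - 243*s^2 + 80*s - 4)
That last expression is T(s); at s = 0 only the constant terms survive, so T(0) = -2/(-4) = 1/2.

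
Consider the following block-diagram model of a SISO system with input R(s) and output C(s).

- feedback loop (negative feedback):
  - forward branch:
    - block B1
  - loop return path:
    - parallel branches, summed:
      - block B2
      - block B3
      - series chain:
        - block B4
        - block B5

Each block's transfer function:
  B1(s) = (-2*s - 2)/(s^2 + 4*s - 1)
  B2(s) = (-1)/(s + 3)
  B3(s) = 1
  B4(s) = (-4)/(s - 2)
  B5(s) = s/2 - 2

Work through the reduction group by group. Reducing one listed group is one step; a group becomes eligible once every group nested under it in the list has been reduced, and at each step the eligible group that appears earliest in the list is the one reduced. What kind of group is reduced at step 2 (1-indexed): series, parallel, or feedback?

Step 1: series reduction of B4, B5
Step 2: combine B2, B3, (B4*B5) in parallel
Step 3: feedback reduction of B1, (B2+B3+(B4*B5))
The group at step 2 is a parallel group.

Hence the answer: parallel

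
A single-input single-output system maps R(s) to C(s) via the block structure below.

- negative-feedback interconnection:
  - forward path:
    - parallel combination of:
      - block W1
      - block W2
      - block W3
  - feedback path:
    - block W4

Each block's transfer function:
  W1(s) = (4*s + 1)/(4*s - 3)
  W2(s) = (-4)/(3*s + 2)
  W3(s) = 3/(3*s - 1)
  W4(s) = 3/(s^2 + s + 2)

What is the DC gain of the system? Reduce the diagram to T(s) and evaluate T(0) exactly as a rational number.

[1] add W1, W2, W3 (parallel) -> (36*s^3 + 9*s^2 + 44*s - 32)/(36*s^3 - 15*s^2 - 17*s + 6)
[2] apply the feedback formula to (W1+W2+W3), W4 -> (36*s^5 + 45*s^4 + 125*s^3 + 30*s^2 + 56*s - 64)/(36*s^5 + 21*s^4 + 148*s^3 - 14*s^2 + 104*s - 84)
Evaluating the step-2 result (the overall T(s)) at s = 0 gives T(0) = -64/(-84) = 16/21.

Hence the answer: 16/21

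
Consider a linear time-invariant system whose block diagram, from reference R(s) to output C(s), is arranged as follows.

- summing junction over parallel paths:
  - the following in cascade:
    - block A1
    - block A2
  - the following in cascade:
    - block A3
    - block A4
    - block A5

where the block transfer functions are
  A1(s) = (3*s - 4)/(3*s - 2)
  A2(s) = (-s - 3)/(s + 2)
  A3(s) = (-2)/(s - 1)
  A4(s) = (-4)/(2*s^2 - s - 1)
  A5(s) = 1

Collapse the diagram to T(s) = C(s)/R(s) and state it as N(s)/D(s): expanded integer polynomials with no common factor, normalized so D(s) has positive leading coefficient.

Step 1 - multiply A1, A2 (series) = (-3*s^2 - 5*s + 12)/(3*s^2 + 4*s - 4)
Step 2 - cascade A3, A4, A5 = 8/(2*s^3 - 3*s^2 + 1)
Step 3 - reduce the parallel group (A1*A2), (A3*A4*A5) - this is the overall T(s), already in the required normalized form

Answer: (-6*s^5 - s^4 + 39*s^3 - 15*s^2 + 27*s - 20)/(6*s^5 - s^4 - 20*s^3 + 15*s^2 + 4*s - 4)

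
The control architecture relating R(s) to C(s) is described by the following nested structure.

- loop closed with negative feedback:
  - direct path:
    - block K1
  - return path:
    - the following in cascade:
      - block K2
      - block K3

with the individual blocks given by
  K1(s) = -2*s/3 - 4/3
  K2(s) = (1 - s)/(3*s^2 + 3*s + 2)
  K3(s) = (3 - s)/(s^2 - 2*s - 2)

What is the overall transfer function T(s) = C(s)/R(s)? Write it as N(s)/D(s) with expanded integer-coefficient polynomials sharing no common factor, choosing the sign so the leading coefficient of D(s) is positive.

(1) multiply K2, K3 (series): (s^2 - 4*s + 3)/(3*s^4 - 3*s^3 - 10*s^2 - 10*s - 4)
(2) apply the feedback formula to K1, (K2*K3): this yields T(s), and no further normalization is needed

Therefore the answer is (-6*s^5 - 6*s^4 + 32*s^3 + 60*s^2 + 48*s + 16)/(9*s^4 - 11*s^3 - 26*s^2 - 20*s - 24).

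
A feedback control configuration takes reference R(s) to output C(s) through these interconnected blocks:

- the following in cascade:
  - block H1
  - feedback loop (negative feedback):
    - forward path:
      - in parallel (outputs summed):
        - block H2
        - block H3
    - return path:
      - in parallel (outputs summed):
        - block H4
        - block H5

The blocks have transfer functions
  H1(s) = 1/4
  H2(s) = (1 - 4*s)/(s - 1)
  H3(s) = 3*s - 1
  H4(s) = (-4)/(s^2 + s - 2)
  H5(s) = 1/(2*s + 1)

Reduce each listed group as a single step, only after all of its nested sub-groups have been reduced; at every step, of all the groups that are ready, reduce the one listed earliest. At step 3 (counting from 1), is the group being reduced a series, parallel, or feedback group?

Reducing step by step:

[1] sum the parallel branches H2, H3
[2] add H4, H5 (parallel)
[3] close the feedback loop around (H2+H3), (H4+H5)
[4] cascade H1, [(H2+H3)/(1+(H2+H3)*(H4+H5))]
Step 3 collapses a feedback group.

Answer: feedback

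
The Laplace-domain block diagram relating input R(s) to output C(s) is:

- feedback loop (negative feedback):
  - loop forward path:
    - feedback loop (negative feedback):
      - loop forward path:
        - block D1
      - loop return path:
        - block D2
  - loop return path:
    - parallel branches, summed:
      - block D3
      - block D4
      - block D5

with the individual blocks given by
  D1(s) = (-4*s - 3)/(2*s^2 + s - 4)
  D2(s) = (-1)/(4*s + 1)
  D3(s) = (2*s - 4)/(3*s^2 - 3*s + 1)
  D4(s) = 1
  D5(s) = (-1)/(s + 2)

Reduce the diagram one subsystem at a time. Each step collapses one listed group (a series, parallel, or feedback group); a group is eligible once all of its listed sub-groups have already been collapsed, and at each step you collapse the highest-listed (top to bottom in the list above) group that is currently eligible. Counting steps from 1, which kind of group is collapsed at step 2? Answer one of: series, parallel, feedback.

1. reduce the feedback loop with forward D1 and return D2
2. add D3, D4, D5 (parallel)
3. collapse the loop ([D1/(1+D1*D2)] forward, (D3+D4+D5) return)
Step 2: parallel.

Answer: parallel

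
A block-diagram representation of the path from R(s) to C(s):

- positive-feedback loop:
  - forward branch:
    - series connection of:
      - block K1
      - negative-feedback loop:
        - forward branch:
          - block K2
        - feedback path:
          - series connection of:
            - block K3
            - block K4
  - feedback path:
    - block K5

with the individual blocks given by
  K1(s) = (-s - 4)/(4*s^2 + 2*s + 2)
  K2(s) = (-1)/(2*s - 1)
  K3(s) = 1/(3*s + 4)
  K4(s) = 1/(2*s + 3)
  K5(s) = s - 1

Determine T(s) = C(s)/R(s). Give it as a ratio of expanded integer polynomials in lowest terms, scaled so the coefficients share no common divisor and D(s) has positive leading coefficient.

Step 1. multiply K3, K4 (series) = 1/(6*s^2 + 17*s + 12)
Step 2. apply the feedback formula to K2, (K3*K4) = (-6*s^2 - 17*s - 12)/(12*s^3 + 28*s^2 + 7*s - 13)
Step 3. reduce the series chain K1, [K2/(1+K2*(K3*K4))] = (6*s^3 + 41*s^2 + 80*s + 48)/(48*s^5 + 136*s^4 + 108*s^3 + 18*s^2 - 12*s - 26)
Step 4. reduce the feedback loop with forward (K1*[K2/(1+K2*(K3*K4))]) and return K5; the result is T(s) itself (integer coefficients, no common factor, positive leading denominator coefficient)

Answer: (6*s^3 + 41*s^2 + 80*s + 48)/(48*s^5 + 130*s^4 + 73*s^3 - 21*s^2 + 20*s + 22)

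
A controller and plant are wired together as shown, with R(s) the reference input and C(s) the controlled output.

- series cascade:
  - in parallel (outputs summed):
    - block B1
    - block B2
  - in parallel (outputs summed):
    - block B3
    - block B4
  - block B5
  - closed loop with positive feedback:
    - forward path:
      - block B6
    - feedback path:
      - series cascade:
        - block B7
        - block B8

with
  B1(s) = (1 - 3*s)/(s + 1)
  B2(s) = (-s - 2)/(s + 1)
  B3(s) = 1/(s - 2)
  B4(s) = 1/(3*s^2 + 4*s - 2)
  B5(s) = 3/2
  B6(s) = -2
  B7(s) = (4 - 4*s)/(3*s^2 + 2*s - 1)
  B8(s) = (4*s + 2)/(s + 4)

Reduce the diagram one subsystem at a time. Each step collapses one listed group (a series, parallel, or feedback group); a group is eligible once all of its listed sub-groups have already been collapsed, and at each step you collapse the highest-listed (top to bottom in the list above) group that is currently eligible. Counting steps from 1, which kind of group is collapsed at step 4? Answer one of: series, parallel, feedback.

Answer: feedback

Working:
Step 1. sum the parallel branches B1, B2
Step 2. parallel reduction of B3, B4
Step 3. multiply B7, B8 (series)
Step 4. collapse the loop (B6 forward, (B7*B8) return)
Step 5. multiply (B1+B2), (B3+B4), B5, [B6/(1-B6*(B7*B8))] (series)
The group at step 4 is a feedback group.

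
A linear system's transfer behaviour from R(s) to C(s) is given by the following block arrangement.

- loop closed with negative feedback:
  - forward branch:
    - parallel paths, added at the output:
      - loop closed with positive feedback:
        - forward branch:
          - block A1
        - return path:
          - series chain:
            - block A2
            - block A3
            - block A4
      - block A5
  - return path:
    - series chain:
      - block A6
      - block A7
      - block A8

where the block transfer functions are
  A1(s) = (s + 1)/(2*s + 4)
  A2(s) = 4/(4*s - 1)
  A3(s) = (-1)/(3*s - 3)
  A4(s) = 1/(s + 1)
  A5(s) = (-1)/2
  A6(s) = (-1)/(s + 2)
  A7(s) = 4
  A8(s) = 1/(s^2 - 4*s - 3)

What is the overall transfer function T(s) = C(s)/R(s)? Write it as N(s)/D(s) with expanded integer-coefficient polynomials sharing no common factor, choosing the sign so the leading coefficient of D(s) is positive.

The answer is (-12*s^5 + 39*s^4 + 97*s^3 - 83*s^2 - 35*s + 30)/(24*s^6 - 30*s^5 - 354*s^4 - 218*s^3 + 502*s^2 + 88*s - 76).

Reasoning:
Step 1: combine A2, A3, A4 in series: (-4)/(12*s^3 - 3*s^2 - 12*s + 3)
Step 2: feedback reduction of A1, (A2*A3*A4): (12*s^3 - 3*s^2 - 12*s + 3)/(24*s^3 + 18*s^2 - 54*s + 16)
Step 3: parallel reduction of [A1/(1-A1*(A2*A3*A4))], A5: (-12*s^2 + 15*s - 5)/(24*s^3 + 18*s^2 - 54*s + 16)
Step 4: series reduction of A6, A7, A8: (-4)/(s^3 - 2*s^2 - 11*s - 6)
Step 5: collapse the loop (([A1/(1-A1*(A2*A3*A4))]+A5) forward, (A6*A7*A8) return), which is the overall transfer function T(s) = C(s)/R(s) in lowest terms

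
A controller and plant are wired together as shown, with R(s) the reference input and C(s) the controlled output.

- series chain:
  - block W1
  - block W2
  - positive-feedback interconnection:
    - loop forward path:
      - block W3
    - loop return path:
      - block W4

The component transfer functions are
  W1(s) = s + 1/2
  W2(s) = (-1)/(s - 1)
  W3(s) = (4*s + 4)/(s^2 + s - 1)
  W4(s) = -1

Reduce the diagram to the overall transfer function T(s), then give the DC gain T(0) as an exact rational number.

Step 1. close the feedback loop around W3, W4 gives (4*s + 4)/(s^2 + 5*s + 3)
Step 2. combine W1, W2, [W3/(1-W3*W4)] in series gives (-4*s^2 - 6*s - 2)/(s^3 + 4*s^2 - 2*s - 3)
That last expression is T(s); at s = 0 only the constant terms survive, so T(0) = -2/(-3) = 2/3.

Hence the answer: 2/3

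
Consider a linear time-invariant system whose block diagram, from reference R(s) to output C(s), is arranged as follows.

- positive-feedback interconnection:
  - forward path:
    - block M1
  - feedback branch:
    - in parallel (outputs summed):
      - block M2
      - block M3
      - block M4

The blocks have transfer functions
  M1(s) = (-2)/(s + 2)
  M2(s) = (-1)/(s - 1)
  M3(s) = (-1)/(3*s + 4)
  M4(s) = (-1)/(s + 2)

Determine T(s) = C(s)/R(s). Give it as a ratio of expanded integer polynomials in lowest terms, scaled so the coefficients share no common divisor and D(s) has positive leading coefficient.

Reducing step by step:

Step 1. combine M2, M3, M4 in parallel gives (-7*s^2 - 12*s - 2)/(3*s^3 + 7*s^2 - 2*s - 8)
Step 2. feedback reduction of M1, (M2+M3+M4): this yields T(s), and no further normalization is needed

Answer: (-6*s^3 - 14*s^2 + 4*s + 16)/(3*s^4 + 13*s^3 - 2*s^2 - 36*s - 20)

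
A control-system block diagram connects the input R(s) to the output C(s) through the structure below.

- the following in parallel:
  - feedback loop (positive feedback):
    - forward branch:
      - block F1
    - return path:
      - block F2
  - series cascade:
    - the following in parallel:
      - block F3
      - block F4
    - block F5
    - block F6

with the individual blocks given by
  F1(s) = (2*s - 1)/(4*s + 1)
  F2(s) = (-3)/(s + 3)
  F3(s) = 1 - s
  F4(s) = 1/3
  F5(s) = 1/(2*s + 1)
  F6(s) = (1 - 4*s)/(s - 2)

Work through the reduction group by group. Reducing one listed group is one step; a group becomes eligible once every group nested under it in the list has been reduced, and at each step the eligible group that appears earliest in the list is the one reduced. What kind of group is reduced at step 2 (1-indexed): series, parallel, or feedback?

The answer is parallel.

Reasoning:
Step 1: apply the feedback formula to F1, F2
Step 2: add F3, F4 (parallel)
Step 3: multiply (F3+F4), F5, F6 (series)
Step 4: reduce the parallel group [F1/(1-F1*F2)], ((F3+F4)*F5*F6)
Step 2 collapses a parallel group.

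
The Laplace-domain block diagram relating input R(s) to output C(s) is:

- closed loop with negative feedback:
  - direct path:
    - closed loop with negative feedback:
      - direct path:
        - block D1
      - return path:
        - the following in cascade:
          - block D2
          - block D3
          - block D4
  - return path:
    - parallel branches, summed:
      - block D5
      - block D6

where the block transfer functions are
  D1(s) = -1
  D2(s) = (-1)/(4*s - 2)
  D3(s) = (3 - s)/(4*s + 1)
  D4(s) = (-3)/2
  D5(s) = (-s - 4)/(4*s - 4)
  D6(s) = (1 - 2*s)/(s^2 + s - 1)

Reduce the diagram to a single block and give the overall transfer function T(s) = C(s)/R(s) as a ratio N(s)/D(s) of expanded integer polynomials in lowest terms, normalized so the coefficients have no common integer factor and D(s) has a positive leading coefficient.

Reducing step by step:

(1) cascade D2, D3, D4 -> (9 - 3*s)/(32*s^2 - 8*s - 4)
(2) reduce the feedback loop with forward D1 and return (D2*D3*D4) -> (-32*s^2 + 8*s + 4)/(32*s^2 - 5*s - 13)
(3) sum the parallel branches D5, D6 -> (-s^3 - 13*s^2 + 9*s)/(4*s^3 - 8*s + 4)
(4) collapse the loop ([D1/(1+D1*(D2*D3*D4))] forward, (D5+D6) return): this yields T(s), and no further normalization is needed

Answer: (-32*s^5 + 8*s^4 + 68*s^3 - 48*s^2 + 4)/(40*s^5 + 97*s^4 - 176*s^3 + 47*s^2 + 30*s - 13)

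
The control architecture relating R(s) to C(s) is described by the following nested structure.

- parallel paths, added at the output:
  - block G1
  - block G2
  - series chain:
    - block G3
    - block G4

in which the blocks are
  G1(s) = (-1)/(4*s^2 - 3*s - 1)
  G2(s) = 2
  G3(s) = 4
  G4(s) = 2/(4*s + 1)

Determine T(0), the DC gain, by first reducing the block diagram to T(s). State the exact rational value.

The answer is 11.

Reasoning:
[1] cascade G3, G4 -> 8/(4*s + 1)
[2] sum the parallel branches G1, G2, (G3*G4) -> (8*s^2 + 2*s - 11)/(4*s^2 - 3*s - 1)
DC gain: substitute s = 0 into T(s) from step 2: T(0) = -11/(-1) = 11.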